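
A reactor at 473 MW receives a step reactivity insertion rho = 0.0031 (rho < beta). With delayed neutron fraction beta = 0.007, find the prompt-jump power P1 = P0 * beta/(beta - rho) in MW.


P1/P0 = beta / (beta - rho)
P1/P0 = 0.007 / (0.007 - 0.0031) = 1.794872
P1 = 473 * 1.794872 = 848.97 MW

848.97


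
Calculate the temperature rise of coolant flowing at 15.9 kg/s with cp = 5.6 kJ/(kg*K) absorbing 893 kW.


dT = Q / (m_dot * cp)
dT = 893 / (15.9 * 5.6)
dT = 10.029 C

10.029


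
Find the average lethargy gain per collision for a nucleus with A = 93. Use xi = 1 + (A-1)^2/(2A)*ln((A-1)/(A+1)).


xi = 1 + (A-1)^2/(2A) * ln((A-1)/(A+1))
xi = 1 + (93-1)^2/(2*93) * ln((93-1)/(93 +1))
xi = 0.021352

0.021352


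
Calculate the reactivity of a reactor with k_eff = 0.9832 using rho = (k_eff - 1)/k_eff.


rho = (k_eff - 1) / k_eff
rho = (0.9832 - 1) / 0.9832
rho = -0.017087

-0.017087


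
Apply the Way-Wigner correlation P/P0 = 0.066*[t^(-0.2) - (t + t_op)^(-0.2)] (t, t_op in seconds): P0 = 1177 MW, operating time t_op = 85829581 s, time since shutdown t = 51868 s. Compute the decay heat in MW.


P/P0 = 0.066 * [t^(-0.2) - (t + t_op)^(-0.2)]
P/P0 = 0.066 * [51868^(-0.2) - (51868 + 85829581)^(-0.2)]
P/P0 = 0.066 * [0.1140303 - 0.02589525] = 0.005816913
P = 1177 * 0.005816913 = 6.8465 MW

6.8465


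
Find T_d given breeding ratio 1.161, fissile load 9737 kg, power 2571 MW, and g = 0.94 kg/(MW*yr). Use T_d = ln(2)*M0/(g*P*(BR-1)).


Breeding gain G = BR - 1 = 1.161 - 1 = 0.161
Fissile production rate = g * P * G = 0.94 * 2571 * 0.161 = 389.09514 kg/yr
T_d = ln(2) * M0 / (g * P * G)
T_d = ln(2) * 9737 / 389.09514 = 17.346 yr

17.346


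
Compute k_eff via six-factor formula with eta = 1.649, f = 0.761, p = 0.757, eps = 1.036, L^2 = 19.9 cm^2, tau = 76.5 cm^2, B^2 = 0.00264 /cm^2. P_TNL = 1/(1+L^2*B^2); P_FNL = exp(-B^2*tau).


k_inf = eta*f*p*eps = 1.649*0.761*0.757*1.036 = 0.9841492
P_TNL = 1/(1 + L^2*B^2) = 1/(1 + 19.9*0.00264) = 0.9500863
P_FNL = exp(-B^2*tau) = exp(-0.00264*76.5) = 0.8171276
k_eff = k_inf * P_TNL * P_FNL = 0.9841492 * 0.9500863 * 0.8171276
k_eff = 0.76404

0.76404


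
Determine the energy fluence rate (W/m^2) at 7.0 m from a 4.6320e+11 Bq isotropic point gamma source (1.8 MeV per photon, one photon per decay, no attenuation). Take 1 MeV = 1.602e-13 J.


psi = A * E * 1.602e-13 / (4*pi*r^2)
psi = 4.6320e+11 * 1.8 * 1.602e-13 / (4*pi*7.0^2)
psi = 2.1692e-04 W/m^2

2.1692e-04


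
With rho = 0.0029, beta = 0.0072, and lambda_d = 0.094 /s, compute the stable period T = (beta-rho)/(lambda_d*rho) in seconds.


T = (beta - rho) / (lambda_d * rho)
T = (0.0072 - 0.0029) / (0.094 * 0.0029)
T = 15.774 s

15.774


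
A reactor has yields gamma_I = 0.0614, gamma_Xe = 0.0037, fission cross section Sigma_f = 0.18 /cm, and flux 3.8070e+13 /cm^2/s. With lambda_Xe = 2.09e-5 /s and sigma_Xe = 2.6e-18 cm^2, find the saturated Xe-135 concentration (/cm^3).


Xe_eq = (gamma_I + gamma_Xe) * Sigma_f * phi / (lambda_Xe + sigma_Xe * phi)
Numerator = (0.0614 + 0.0037) * 0.18 * 3.8070e+13 = 4.461043e+11
Denominator = 2.09e-5 + 2.6e-18 * 3.8070e+13 = 1.198820e-04
Xe_eq = 4.461043e+11 / 1.198820e-04 = 3.7212e+15 /cm^3

3.7212e+15


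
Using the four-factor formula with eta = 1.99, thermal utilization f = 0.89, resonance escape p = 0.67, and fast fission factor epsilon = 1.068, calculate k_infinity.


k_inf = eta * f * p * epsilon
k_inf = 1.99 * 0.89 * 0.67 * 1.068
k_inf = 1.2673

1.2673


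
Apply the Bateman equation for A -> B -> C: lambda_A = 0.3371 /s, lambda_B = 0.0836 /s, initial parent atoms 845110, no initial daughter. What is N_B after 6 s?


N_B(t) = lambda_A * N_A0 / (lambda_B - lambda_A) * [exp(-lambda_A*t) - exp(-lambda_B*t)]
exp(-0.3371*6) = 0.1323110; exp(-0.0836*6) = 0.6055610
N_B = 0.3371 * 845110 / (0.0836 - 0.3371) * (0.1323110 - 0.6055610)
N_B = 531844

531844


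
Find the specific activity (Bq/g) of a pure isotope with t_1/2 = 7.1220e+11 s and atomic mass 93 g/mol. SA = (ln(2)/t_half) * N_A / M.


lambda = ln(2) / t_half = ln(2) / 7.1220e+11 = 9.732479e-13 /s
SA = lambda * N_A / M
SA = 9.732479e-13 * 6.022e23 / 93
SA = 6.3020e+09 Bq/g

6.3020e+09


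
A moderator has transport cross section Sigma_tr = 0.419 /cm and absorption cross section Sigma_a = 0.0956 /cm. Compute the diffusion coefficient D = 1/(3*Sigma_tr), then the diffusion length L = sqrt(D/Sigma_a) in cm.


D = 1 / (3 * Sigma_tr) = 1 / (3 * 0.419) = 0.7955449 cm
L = sqrt(D / Sigma_a)
L = sqrt(0.7955449 / 0.0956)
L = 2.8847 cm

2.8847


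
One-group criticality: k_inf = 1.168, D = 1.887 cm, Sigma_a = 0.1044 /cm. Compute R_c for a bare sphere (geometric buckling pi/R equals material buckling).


L^2 = D / Sigma_a = 1.887 / 0.1044 = 18.07471 cm^2
B_m^2 = (k_inf - 1) / L^2 = (1.168 - 1) / 18.07471 = 0.009294755 /cm^2
For a bare sphere: B_g = pi/R, so R_c = pi / sqrt(B_m^2)
R_c = pi / sqrt(0.009294755) = 32.586 cm

32.586


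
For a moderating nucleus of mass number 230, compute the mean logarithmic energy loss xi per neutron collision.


xi = 1 + (A-1)^2/(2A) * ln((A-1)/(A+1))
xi = 1 + (230-1)^2/(2*230) * ln((230-1)/(230 +1))
xi = 0.0086705

0.0086705


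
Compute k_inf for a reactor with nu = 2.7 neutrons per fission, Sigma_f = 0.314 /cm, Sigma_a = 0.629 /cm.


k_inf = nu * Sigma_f / Sigma_a
k_inf = 2.7 * 0.314 / 0.629
k_inf = 1.3479

1.3479


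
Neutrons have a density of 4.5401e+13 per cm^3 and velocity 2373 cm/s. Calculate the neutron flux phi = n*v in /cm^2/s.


phi = n * v
phi = 4.5401e+13 * 2373
phi = 1.0774e+17 /cm^2/s

1.0774e+17


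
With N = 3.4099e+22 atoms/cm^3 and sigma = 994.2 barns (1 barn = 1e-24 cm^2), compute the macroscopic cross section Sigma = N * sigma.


Sigma = N * sigma_barns * 1e-24
Sigma = 3.4099e+22 * 994.2 * 1e-24
Sigma = 33.901 /cm

33.901


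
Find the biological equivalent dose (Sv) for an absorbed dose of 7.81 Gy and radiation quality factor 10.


H = D * Q
H = 7.81 * 10
H = 78.100 Sv

78.100


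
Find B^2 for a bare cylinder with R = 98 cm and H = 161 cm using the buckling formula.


B^2 = (2.405/R)^2 + (pi/H)^2
B^2 = (2.405/98)^2 + (pi/161)^2
B^2 = 9.8301e-04 /cm^2

9.8301e-04


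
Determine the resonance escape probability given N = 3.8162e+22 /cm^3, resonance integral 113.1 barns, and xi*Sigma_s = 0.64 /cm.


p = exp(-N * I * 1e-24 / (xi*Sigma_s))
p = exp(-3.8162e+22 * 113.1 * 1e-24 / 0.64)
p = 0.0011780

0.0011780


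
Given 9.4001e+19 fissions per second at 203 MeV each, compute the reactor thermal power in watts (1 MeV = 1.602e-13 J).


P = fission_rate * E_MeV * 1.602e-13
P = 9.4001e+19 * 203 * 1.602e-13
P = 3.0570e+09 W

3.0570e+09


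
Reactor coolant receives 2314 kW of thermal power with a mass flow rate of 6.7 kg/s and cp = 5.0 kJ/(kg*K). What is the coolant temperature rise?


dT = Q / (m_dot * cp)
dT = 2314 / (6.7 * 5.0)
dT = 69.075 C

69.075


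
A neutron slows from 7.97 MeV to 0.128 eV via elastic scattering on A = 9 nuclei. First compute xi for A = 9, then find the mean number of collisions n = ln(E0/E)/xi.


xi = 1 + (A-1)^2/(2A)*ln((A-1)/(A+1)) = 0.2066007 (for A = 9)
n = ln(E0/E) / xi
n = ln(7.97e6 / 0.128) / 0.2066007
n = ln(6.226562e+07) / 0.2066007 = 86.868

86.868


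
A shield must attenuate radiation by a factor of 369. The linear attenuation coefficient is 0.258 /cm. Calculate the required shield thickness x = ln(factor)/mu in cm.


x = ln(factor) / mu
x = ln(369) / 0.258
x = 22.910 cm

22.910


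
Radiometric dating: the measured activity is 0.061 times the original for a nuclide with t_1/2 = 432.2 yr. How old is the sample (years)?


lambda = ln(2) / t_half = ln(2) / 432.2 = 0.001603765 /yr
t = -ln(A/A0) / lambda
t = -ln(0.061) / 0.001603765
t = 1743.9 yr

1743.9


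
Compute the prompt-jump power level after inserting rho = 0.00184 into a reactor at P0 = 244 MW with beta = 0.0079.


P1/P0 = beta / (beta - rho)
P1/P0 = 0.0079 / (0.0079 - 0.00184) = 1.303630
P1 = 244 * 1.303630 = 318.09 MW

318.09


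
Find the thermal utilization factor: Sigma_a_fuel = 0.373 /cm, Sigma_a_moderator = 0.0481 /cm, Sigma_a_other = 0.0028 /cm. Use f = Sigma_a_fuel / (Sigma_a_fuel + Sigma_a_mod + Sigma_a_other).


f = Sigma_a_fuel / (Sigma_a_fuel + Sigma_a_mod + Sigma_a_other)
f = 0.373 / (0.373 + 0.0481 + 0.0028)
f = 0.87992

0.87992


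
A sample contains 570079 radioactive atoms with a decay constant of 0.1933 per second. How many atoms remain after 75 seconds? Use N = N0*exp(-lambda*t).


N = N0 * exp(-lambda * t)
N = 570079 * exp(-0.1933 * 75)
N = 0.28824

0.28824


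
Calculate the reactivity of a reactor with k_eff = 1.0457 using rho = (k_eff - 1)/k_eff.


rho = (k_eff - 1) / k_eff
rho = (1.0457 - 1) / 1.0457
rho = 0.043703

0.043703


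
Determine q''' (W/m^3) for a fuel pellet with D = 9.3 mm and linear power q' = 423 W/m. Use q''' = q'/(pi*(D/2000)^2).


r = D / 2 / 1000 = 9.3 / 2 / 1000 = 0.00465 m
q''' = q' / (pi * r^2)
q''' = 423 / (pi * 0.00465^2)
q''' = 6.2271e+06 W/m^3

6.2271e+06


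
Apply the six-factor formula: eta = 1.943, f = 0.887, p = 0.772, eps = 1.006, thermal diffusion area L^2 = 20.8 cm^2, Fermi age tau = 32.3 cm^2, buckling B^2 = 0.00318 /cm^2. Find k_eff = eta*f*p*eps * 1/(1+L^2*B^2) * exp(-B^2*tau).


k_inf = eta*f*p*eps = 1.943*0.887*0.772*1.006 = 1.338479
P_TNL = 1/(1 + L^2*B^2) = 1/(1 + 20.8*0.00318) = 0.9379596
P_FNL = exp(-B^2*tau) = exp(-0.00318*32.3) = 0.9023850
k_eff = k_inf * P_TNL * P_FNL = 1.338479 * 0.9379596 * 0.9023850
k_eff = 1.1329

1.1329


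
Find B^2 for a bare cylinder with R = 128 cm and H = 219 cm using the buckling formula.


B^2 = (2.405/R)^2 + (pi/H)^2
B^2 = (2.405/128)^2 + (pi/219)^2
B^2 = 5.5881e-04 /cm^2

5.5881e-04


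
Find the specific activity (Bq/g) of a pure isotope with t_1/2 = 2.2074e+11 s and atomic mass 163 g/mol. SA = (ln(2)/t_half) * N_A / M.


lambda = ln(2) / t_half = ln(2) / 2.2074e+11 = 3.140107e-12 /s
SA = lambda * N_A / M
SA = 3.140107e-12 * 6.022e23 / 163
SA = 1.1601e+10 Bq/g

1.1601e+10


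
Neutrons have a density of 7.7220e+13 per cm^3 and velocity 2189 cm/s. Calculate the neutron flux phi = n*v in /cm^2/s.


phi = n * v
phi = 7.7220e+13 * 2189
phi = 1.6903e+17 /cm^2/s

1.6903e+17


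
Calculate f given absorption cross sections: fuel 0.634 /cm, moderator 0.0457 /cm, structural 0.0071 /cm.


f = Sigma_a_fuel / (Sigma_a_fuel + Sigma_a_mod + Sigma_a_other)
f = 0.634 / (0.634 + 0.0457 + 0.0071)
f = 0.92312

0.92312


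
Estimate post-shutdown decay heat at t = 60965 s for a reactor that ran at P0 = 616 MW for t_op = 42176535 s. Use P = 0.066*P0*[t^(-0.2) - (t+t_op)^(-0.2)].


P/P0 = 0.066 * [t^(-0.2) - (t + t_op)^(-0.2)]
P/P0 = 0.066 * [60965^(-0.2) - (60965 + 42176535)^(-0.2)]
P/P0 = 0.066 * [0.1104038 - 0.02984423] = 0.005316932
P = 616 * 0.005316932 = 3.2752 MW

3.2752


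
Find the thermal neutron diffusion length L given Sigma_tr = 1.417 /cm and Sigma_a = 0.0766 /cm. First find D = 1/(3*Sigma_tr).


D = 1 / (3 * Sigma_tr) = 1 / (3 * 1.417) = 0.2352388 cm
L = sqrt(D / Sigma_a)
L = sqrt(0.2352388 / 0.0766)
L = 1.7524 cm

1.7524


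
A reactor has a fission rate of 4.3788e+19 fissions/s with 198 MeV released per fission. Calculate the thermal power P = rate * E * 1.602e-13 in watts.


P = fission_rate * E_MeV * 1.602e-13
P = 4.3788e+19 * 198 * 1.602e-13
P = 1.3889e+09 W

1.3889e+09


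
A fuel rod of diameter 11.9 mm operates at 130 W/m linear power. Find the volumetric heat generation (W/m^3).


r = D / 2 / 1000 = 11.9 / 2 / 1000 = 0.00595 m
q''' = q' / (pi * r^2)
q''' = 130 / (pi * 0.00595^2)
q''' = 1.1689e+06 W/m^3

1.1689e+06


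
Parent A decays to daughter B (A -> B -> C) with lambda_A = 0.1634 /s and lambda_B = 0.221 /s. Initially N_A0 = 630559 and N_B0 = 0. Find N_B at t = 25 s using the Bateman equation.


N_B(t) = lambda_A * N_A0 / (lambda_B - lambda_A) * [exp(-lambda_A*t) - exp(-lambda_B*t)]
exp(-0.1634*25) = 0.01682314; exp(-0.221*25) = 0.003985869
N_B = 0.1634 * 630559 / (0.221 - 0.1634) * (0.01682314 - 0.003985869)
N_B = 22963

22963


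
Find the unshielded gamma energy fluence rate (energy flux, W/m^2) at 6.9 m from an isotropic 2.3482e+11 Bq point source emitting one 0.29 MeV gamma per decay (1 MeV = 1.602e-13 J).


psi = A * E * 1.602e-13 / (4*pi*r^2)
psi = 2.3482e+11 * 0.29 * 1.602e-13 / (4*pi*6.9^2)
psi = 1.8234e-05 W/m^2

1.8234e-05


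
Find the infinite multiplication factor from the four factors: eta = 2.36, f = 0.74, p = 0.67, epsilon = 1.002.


k_inf = eta * f * p * epsilon
k_inf = 2.36 * 0.74 * 0.67 * 1.002
k_inf = 1.1724

1.1724


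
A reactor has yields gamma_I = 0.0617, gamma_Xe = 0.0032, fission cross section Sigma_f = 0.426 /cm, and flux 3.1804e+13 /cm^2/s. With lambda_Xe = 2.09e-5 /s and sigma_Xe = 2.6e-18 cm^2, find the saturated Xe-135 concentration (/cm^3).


Xe_eq = (gamma_I + gamma_Xe) * Sigma_f * phi / (lambda_Xe + sigma_Xe * phi)
Numerator = (0.0617 + 0.0032) * 0.426 * 3.1804e+13 = 8.792979e+11
Denominator = 2.09e-5 + 2.6e-18 * 3.1804e+13 = 1.035904e-04
Xe_eq = 8.792979e+11 / 1.035904e-04 = 8.4882e+15 /cm^3

8.4882e+15


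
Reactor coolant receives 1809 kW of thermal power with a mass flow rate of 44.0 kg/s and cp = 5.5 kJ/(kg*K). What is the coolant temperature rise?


dT = Q / (m_dot * cp)
dT = 1809 / (44.0 * 5.5)
dT = 7.4752 C

7.4752


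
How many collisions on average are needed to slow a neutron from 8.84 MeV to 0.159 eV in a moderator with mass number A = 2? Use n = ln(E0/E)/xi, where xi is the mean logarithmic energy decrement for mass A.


xi = 1 + (A-1)^2/(2A)*ln((A-1)/(A+1)) = 0.7253469 (for A = 2)
n = ln(E0/E) / xi
n = ln(8.84e6 / 0.159) / 0.7253469
n = ln(5.559748e+07) / 0.7253469 = 24.586

24.586


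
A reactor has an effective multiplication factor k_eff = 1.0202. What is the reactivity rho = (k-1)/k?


rho = (k_eff - 1) / k_eff
rho = (1.0202 - 1) / 1.0202
rho = 0.019800

0.019800


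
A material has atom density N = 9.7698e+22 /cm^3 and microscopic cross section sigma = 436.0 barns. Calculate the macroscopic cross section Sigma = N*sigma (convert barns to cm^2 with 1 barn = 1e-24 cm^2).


Sigma = N * sigma_barns * 1e-24
Sigma = 9.7698e+22 * 436.0 * 1e-24
Sigma = 42.596 /cm

42.596


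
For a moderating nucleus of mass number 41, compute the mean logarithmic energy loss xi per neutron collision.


xi = 1 + (A-1)^2/(2A) * ln((A-1)/(A+1))
xi = 1 + (41-1)^2/(2*41) * ln((41-1)/(41 +1))
xi = 0.047997

0.047997


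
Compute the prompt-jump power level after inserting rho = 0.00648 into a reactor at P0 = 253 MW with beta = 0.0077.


P1/P0 = beta / (beta - rho)
P1/P0 = 0.0077 / (0.0077 - 0.00648) = 6.311475
P1 = 253 * 6.311475 = 1596.8 MW

1596.8


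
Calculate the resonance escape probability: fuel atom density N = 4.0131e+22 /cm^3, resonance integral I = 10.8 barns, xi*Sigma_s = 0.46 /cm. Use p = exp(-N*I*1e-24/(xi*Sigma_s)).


p = exp(-N * I * 1e-24 / (xi*Sigma_s))
p = exp(-4.0131e+22 * 10.8 * 1e-24 / 0.46)
p = 0.38977

0.38977


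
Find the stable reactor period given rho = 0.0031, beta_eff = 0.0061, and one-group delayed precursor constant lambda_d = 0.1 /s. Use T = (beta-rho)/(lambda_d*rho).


T = (beta - rho) / (lambda_d * rho)
T = (0.0061 - 0.0031) / (0.1 * 0.0031)
T = 9.6774 s

9.6774


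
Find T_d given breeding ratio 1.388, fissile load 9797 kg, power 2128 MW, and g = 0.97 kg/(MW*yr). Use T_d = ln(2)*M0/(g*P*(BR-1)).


Breeding gain G = BR - 1 = 1.388 - 1 = 0.388
Fissile production rate = g * P * G = 0.97 * 2128 * 0.388 = 800.89408 kg/yr
T_d = ln(2) * M0 / (g * P * G)
T_d = ln(2) * 9797 / 800.89408 = 8.4790 yr

8.4790


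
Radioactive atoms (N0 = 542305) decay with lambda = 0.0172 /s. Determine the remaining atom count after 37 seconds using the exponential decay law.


N = N0 * exp(-lambda * t)
N = 542305 * exp(-0.0172 * 37)
N = 286985

286985


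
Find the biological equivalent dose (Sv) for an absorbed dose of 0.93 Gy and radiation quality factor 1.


H = D * Q
H = 0.93 * 1
H = 0.93000 Sv

0.93000


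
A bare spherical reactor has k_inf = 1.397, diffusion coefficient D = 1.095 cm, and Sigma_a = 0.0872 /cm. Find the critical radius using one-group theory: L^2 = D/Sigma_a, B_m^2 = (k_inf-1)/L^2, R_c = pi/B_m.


L^2 = D / Sigma_a = 1.095 / 0.0872 = 12.55734 cm^2
B_m^2 = (k_inf - 1) / L^2 = (1.397 - 1) / 12.55734 = 0.03161498 /cm^2
For a bare sphere: B_g = pi/R, so R_c = pi / sqrt(B_m^2)
R_c = pi / sqrt(0.03161498) = 17.669 cm

17.669


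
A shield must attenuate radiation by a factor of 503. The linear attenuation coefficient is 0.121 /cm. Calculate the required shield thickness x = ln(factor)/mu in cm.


x = ln(factor) / mu
x = ln(503) / 0.121
x = 51.410 cm

51.410


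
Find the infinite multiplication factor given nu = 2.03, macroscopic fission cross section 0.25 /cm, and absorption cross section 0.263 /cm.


k_inf = nu * Sigma_f / Sigma_a
k_inf = 2.03 * 0.25 / 0.263
k_inf = 1.9297

1.9297


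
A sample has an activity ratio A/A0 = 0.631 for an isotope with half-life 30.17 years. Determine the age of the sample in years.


lambda = ln(2) / t_half = ln(2) / 30.17 = 0.02297472 /yr
t = -ln(A/A0) / lambda
t = -ln(0.631) / 0.02297472
t = 20.042 yr

20.042


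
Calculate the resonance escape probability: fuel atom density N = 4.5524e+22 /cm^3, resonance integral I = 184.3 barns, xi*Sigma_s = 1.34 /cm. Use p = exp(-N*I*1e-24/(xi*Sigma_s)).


p = exp(-N * I * 1e-24 / (xi*Sigma_s))
p = exp(-4.5524e+22 * 184.3 * 1e-24 / 1.34)
p = 0.0019089

0.0019089


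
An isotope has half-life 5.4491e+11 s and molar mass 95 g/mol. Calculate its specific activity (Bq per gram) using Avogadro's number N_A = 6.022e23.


lambda = ln(2) / t_half = ln(2) / 5.4491e+11 = 1.272040e-12 /s
SA = lambda * N_A / M
SA = 1.272040e-12 * 6.022e23 / 95
SA = 8.0634e+09 Bq/g

8.0634e+09


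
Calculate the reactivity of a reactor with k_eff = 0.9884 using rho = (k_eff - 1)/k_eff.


rho = (k_eff - 1) / k_eff
rho = (0.9884 - 1) / 0.9884
rho = -0.011736

-0.011736


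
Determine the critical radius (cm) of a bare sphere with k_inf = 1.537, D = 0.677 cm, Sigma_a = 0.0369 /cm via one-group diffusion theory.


L^2 = D / Sigma_a = 0.677 / 0.0369 = 18.34688 cm^2
B_m^2 = (k_inf - 1) / L^2 = (1.537 - 1) / 18.34688 = 0.02926928 /cm^2
For a bare sphere: B_g = pi/R, so R_c = pi / sqrt(B_m^2)
R_c = pi / sqrt(0.02926928) = 18.363 cm

18.363


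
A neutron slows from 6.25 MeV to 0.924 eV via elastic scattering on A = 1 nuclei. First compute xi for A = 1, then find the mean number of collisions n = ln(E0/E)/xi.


xi = 1 + (A-1)^2/(2A)*ln((A-1)/(A+1)) = 1 (for A = 1)
n = ln(E0/E) / xi
n = ln(6.25e6 / 0.924) / 1
n = ln(6.764069e+06) / 1 = 15.727

15.727


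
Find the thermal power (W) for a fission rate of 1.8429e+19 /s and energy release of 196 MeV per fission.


P = fission_rate * E_MeV * 1.602e-13
P = 1.8429e+19 * 196 * 1.602e-13
P = 5.7866e+08 W

5.7866e+08


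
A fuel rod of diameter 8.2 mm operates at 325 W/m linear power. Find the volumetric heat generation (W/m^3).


r = D / 2 / 1000 = 8.2 / 2 / 1000 = 0.0041 m
q''' = q' / (pi * r^2)
q''' = 325 / (pi * 0.0041^2)
q''' = 6.1541e+06 W/m^3

6.1541e+06


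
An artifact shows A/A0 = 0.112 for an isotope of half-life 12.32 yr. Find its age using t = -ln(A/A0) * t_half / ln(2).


lambda = ln(2) / t_half = ln(2) / 12.32 = 0.05626195 /yr
t = -ln(A/A0) / lambda
t = -ln(0.112) / 0.05626195
t = 38.912 yr

38.912


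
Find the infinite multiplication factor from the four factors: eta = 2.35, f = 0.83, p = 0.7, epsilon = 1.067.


k_inf = eta * f * p * epsilon
k_inf = 2.35 * 0.83 * 0.7 * 1.067
k_inf = 1.4568

1.4568


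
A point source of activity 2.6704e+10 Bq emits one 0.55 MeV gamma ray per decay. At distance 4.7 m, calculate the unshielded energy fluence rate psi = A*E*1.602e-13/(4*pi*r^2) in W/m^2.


psi = A * E * 1.602e-13 / (4*pi*r^2)
psi = 2.6704e+10 * 0.55 * 1.602e-13 / (4*pi*4.7^2)
psi = 8.4761e-06 W/m^2

8.4761e-06


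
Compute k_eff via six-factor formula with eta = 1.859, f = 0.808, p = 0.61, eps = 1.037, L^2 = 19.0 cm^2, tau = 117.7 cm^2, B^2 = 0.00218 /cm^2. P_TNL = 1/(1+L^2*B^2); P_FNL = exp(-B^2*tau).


k_inf = eta*f*p*eps = 1.859*0.808*0.61*1.037 = 0.9501657
P_TNL = 1/(1 + L^2*B^2) = 1/(1 + 19.0*0.00218) = 0.9602274
P_FNL = exp(-B^2*tau) = exp(-0.00218*117.7) = 0.7736885
k_eff = k_inf * P_TNL * P_FNL = 0.9501657 * 0.9602274 * 0.7736885
k_eff = 0.70589

0.70589


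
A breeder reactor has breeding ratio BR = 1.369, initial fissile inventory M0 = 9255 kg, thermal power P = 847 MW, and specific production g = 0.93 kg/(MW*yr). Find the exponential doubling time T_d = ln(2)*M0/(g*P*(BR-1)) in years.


Breeding gain G = BR - 1 = 1.369 - 1 = 0.369
Fissile production rate = g * P * G = 0.93 * 847 * 0.369 = 290.66499 kg/yr
T_d = ln(2) * M0 / (g * P * G)
T_d = ln(2) * 9255 / 290.66499 = 22.070 yr

22.070


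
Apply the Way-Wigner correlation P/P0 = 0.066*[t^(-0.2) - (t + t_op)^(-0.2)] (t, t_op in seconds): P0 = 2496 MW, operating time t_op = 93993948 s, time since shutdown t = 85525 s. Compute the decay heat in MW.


P/P0 = 0.066 * [t^(-0.2) - (t + t_op)^(-0.2)]
P/P0 = 0.066 * [85525^(-0.2) - (85525 + 93993948)^(-0.2)]
P/P0 = 0.066 * [0.1031766 - 0.02542735] = 0.005131450
P = 2496 * 0.005131450 = 12.808 MW

12.808


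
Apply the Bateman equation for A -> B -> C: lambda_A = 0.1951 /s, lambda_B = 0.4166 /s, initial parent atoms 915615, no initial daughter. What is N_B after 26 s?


N_B(t) = lambda_A * N_A0 / (lambda_B - lambda_A) * [exp(-lambda_A*t) - exp(-lambda_B*t)]
exp(-0.1951*26) = 0.006266107; exp(-0.4166*26) = 1.976496e-05
N_B = 0.1951 * 915615 / (0.4166 - 0.1951) * (0.006266107 - 1.976496e-05)
N_B = 5037.6

5037.6


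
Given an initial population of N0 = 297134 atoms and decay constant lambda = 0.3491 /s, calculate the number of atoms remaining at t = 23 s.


N = N0 * exp(-lambda * t)
N = 297134 * exp(-0.3491 * 23)
N = 96.799

96.799


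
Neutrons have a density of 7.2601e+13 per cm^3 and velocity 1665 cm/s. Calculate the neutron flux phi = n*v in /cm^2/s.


phi = n * v
phi = 7.2601e+13 * 1665
phi = 1.2088e+17 /cm^2/s

1.2088e+17


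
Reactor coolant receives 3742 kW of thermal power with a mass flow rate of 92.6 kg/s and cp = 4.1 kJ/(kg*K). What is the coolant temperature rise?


dT = Q / (m_dot * cp)
dT = 3742 / (92.6 * 4.1)
dT = 9.8562 C

9.8562


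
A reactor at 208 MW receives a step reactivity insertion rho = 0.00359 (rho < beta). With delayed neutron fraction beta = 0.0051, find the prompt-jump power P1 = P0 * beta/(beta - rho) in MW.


P1/P0 = beta / (beta - rho)
P1/P0 = 0.0051 / (0.0051 - 0.00359) = 3.377483
P1 = 208 * 3.377483 = 702.52 MW

702.52


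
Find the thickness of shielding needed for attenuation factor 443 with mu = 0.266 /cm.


x = ln(factor) / mu
x = ln(443) / 0.266
x = 22.908 cm

22.908


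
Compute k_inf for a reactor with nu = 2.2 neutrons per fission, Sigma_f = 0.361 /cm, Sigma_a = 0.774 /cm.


k_inf = nu * Sigma_f / Sigma_a
k_inf = 2.2 * 0.361 / 0.774
k_inf = 1.0261

1.0261


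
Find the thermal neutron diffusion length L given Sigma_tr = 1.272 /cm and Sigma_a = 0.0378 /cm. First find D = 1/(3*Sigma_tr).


D = 1 / (3 * Sigma_tr) = 1 / (3 * 1.272) = 0.2620545 cm
L = sqrt(D / Sigma_a)
L = sqrt(0.2620545 / 0.0378)
L = 2.6330 cm

2.6330


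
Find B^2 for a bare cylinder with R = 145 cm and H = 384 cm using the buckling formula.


B^2 = (2.405/R)^2 + (pi/H)^2
B^2 = (2.405/145)^2 + (pi/384)^2
B^2 = 3.4203e-04 /cm^2

3.4203e-04


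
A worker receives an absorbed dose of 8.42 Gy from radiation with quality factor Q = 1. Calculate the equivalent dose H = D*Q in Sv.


H = D * Q
H = 8.42 * 1
H = 8.4200 Sv

8.4200


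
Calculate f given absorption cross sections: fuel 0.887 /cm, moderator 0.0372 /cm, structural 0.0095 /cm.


f = Sigma_a_fuel / (Sigma_a_fuel + Sigma_a_mod + Sigma_a_other)
f = 0.887 / (0.887 + 0.0372 + 0.0095)
f = 0.94998

0.94998


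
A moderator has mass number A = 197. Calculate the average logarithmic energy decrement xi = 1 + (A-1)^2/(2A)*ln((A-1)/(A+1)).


xi = 1 + (A-1)^2/(2A) * ln((A-1)/(A+1))
xi = 1 + (197-1)^2/(2*197) * ln((197-1)/(197 +1))
xi = 0.010118

0.010118


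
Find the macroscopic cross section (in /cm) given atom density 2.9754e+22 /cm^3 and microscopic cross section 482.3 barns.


Sigma = N * sigma_barns * 1e-24
Sigma = 2.9754e+22 * 482.3 * 1e-24
Sigma = 14.350 /cm

14.350


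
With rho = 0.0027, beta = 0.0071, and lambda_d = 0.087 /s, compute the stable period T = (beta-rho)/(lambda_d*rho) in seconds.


T = (beta - rho) / (lambda_d * rho)
T = (0.0071 - 0.0027) / (0.087 * 0.0027)
T = 18.731 s

18.731


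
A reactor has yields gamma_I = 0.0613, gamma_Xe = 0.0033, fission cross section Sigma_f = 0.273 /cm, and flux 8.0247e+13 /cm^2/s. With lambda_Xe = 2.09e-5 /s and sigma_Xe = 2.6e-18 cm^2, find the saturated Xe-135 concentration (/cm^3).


Xe_eq = (gamma_I + gamma_Xe) * Sigma_f * phi / (lambda_Xe + sigma_Xe * phi)
Numerator = (0.0613 + 0.0033) * 0.273 * 8.0247e+13 = 1.415220e+12
Denominator = 2.09e-5 + 2.6e-18 * 8.0247e+13 = 2.295422e-04
Xe_eq = 1.415220e+12 / 2.295422e-04 = 6.1654e+15 /cm^3

6.1654e+15


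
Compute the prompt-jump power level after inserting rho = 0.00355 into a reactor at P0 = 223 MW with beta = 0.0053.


P1/P0 = beta / (beta - rho)
P1/P0 = 0.0053 / (0.0053 - 0.00355) = 3.028571
P1 = 223 * 3.028571 = 675.37 MW

675.37


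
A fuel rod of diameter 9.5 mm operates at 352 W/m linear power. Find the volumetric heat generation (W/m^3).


r = D / 2 / 1000 = 9.5 / 2 / 1000 = 0.00475 m
q''' = q' / (pi * r^2)
q''' = 352 / (pi * 0.00475^2)
q''' = 4.9660e+06 W/m^3

4.9660e+06


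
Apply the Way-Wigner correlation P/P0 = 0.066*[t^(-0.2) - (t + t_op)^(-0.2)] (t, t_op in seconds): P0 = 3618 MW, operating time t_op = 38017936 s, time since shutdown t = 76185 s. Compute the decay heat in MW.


P/P0 = 0.066 * [t^(-0.2) - (t + t_op)^(-0.2)]
P/P0 = 0.066 * [76185^(-0.2) - (76185 + 38017936)^(-0.2)]
P/P0 = 0.066 * [0.1055908 - 0.03046691] = 0.004958177
P = 3618 * 0.004958177 = 17.939 MW

17.939


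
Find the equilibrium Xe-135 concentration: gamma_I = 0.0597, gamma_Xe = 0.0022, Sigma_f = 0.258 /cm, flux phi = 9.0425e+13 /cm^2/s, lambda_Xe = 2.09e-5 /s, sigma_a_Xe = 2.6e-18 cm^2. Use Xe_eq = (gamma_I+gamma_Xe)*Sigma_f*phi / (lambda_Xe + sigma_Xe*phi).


Xe_eq = (gamma_I + gamma_Xe) * Sigma_f * phi / (lambda_Xe + sigma_Xe * phi)
Numerator = (0.0597 + 0.0022) * 0.258 * 9.0425e+13 = 1.444105e+12
Denominator = 2.09e-5 + 2.6e-18 * 9.0425e+13 = 2.560050e-04
Xe_eq = 1.444105e+12 / 2.560050e-04 = 5.6409e+15 /cm^3

5.6409e+15


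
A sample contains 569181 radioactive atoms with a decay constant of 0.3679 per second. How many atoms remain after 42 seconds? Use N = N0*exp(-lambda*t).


N = N0 * exp(-lambda * t)
N = 569181 * exp(-0.3679 * 42)
N = 0.11082

0.11082


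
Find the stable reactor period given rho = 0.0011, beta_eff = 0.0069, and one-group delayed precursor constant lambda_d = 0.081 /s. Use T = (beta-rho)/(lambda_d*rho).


T = (beta - rho) / (lambda_d * rho)
T = (0.0069 - 0.0011) / (0.081 * 0.0011)
T = 65.095 s

65.095


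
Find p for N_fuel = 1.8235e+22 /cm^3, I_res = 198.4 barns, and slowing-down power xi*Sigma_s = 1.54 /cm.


p = exp(-N * I * 1e-24 / (xi*Sigma_s))
p = exp(-1.8235e+22 * 198.4 * 1e-24 / 1.54)
p = 0.095442

0.095442


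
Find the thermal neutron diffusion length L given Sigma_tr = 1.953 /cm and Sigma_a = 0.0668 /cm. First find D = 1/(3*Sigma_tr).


D = 1 / (3 * Sigma_tr) = 1 / (3 * 1.953) = 0.1706776 cm
L = sqrt(D / Sigma_a)
L = sqrt(0.1706776 / 0.0668)
L = 1.5985 cm

1.5985


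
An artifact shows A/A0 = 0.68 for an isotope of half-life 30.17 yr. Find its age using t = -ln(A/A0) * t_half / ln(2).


lambda = ln(2) / t_half = ln(2) / 30.17 = 0.02297472 /yr
t = -ln(A/A0) / lambda
t = -ln(0.68) / 0.02297472
t = 16.786 yr

16.786


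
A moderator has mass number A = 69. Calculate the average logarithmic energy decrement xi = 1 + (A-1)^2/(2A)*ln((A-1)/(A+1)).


xi = 1 + (A-1)^2/(2A) * ln((A-1)/(A+1))
xi = 1 + (69-1)^2/(2*69) * ln((69-1)/(69 +1))
xi = 0.028707

0.028707


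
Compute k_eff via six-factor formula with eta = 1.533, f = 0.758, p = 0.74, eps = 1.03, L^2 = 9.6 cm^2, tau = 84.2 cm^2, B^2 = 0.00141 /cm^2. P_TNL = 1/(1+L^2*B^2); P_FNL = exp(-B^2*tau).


k_inf = eta*f*p*eps = 1.533*0.758*0.74*1.03 = 0.8856871
P_TNL = 1/(1 + L^2*B^2) = 1/(1 + 9.6*0.00141) = 0.9866448
P_FNL = exp(-B^2*tau) = exp(-0.00141*84.2) = 0.8880546
k_eff = k_inf * P_TNL * P_FNL = 0.8856871 * 0.9866448 * 0.8880546
k_eff = 0.77603

0.77603


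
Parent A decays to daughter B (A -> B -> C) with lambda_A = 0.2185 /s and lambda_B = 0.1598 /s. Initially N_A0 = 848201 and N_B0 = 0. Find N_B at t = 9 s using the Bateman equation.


N_B(t) = lambda_A * N_A0 / (lambda_B - lambda_A) * [exp(-lambda_A*t) - exp(-lambda_B*t)]
exp(-0.2185*9) = 0.1399458; exp(-0.1598*9) = 0.2373546
N_B = 0.2185 * 848201 / (0.1598 - 0.2185) * (0.1399458 - 0.2373546)
N_B = 307546

307546


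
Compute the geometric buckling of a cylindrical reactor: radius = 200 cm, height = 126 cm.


B^2 = (2.405/R)^2 + (pi/H)^2
B^2 = (2.405/200)^2 + (pi/126)^2
B^2 = 7.6627e-04 /cm^2

7.6627e-04


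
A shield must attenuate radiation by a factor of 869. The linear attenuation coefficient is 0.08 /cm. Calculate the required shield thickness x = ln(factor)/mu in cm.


x = ln(factor) / mu
x = ln(869) / 0.08
x = 84.592 cm

84.592


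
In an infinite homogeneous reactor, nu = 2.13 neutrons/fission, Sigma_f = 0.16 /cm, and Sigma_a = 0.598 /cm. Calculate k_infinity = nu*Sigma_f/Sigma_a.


k_inf = nu * Sigma_f / Sigma_a
k_inf = 2.13 * 0.16 / 0.598
k_inf = 0.56990

0.56990


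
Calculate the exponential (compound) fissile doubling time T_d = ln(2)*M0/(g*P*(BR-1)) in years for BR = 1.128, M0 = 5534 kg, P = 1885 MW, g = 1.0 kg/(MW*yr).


Breeding gain G = BR - 1 = 1.128 - 1 = 0.128
Fissile production rate = g * P * G = 1.0 * 1885 * 0.128 = 241.28 kg/yr
T_d = ln(2) * M0 / (g * P * G)
T_d = ln(2) * 5534 / 241.28 = 15.898 yr

15.898


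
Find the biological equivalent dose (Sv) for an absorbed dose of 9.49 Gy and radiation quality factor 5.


H = D * Q
H = 9.49 * 5
H = 47.450 Sv

47.450


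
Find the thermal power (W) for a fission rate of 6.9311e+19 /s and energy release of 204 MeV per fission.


P = fission_rate * E_MeV * 1.602e-13
P = 6.9311e+19 * 204 * 1.602e-13
P = 2.2651e+09 W

2.2651e+09


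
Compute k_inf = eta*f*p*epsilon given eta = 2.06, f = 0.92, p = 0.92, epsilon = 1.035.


k_inf = eta * f * p * epsilon
k_inf = 2.06 * 0.92 * 0.92 * 1.035
k_inf = 1.8046

1.8046


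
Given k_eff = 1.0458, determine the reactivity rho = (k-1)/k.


rho = (k_eff - 1) / k_eff
rho = (1.0458 - 1) / 1.0458
rho = 0.043794

0.043794


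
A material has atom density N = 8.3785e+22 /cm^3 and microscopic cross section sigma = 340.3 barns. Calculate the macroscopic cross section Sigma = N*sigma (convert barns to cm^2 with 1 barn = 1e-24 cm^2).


Sigma = N * sigma_barns * 1e-24
Sigma = 8.3785e+22 * 340.3 * 1e-24
Sigma = 28.512 /cm

28.512


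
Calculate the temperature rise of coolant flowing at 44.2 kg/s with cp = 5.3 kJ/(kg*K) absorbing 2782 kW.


dT = Q / (m_dot * cp)
dT = 2782 / (44.2 * 5.3)
dT = 11.876 C

11.876


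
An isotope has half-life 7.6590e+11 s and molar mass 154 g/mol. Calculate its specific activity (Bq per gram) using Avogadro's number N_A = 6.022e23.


lambda = ln(2) / t_half = ln(2) / 7.6590e+11 = 9.050100e-13 /s
SA = lambda * N_A / M
SA = 9.050100e-13 * 6.022e23 / 154
SA = 3.5389e+09 Bq/g

3.5389e+09


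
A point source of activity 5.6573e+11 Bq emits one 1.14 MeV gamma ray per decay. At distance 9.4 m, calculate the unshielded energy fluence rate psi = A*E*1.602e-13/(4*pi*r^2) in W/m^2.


psi = A * E * 1.602e-13 / (4*pi*r^2)
psi = 5.6573e+11 * 1.14 * 1.602e-13 / (4*pi*9.4^2)
psi = 9.3049e-05 W/m^2

9.3049e-05


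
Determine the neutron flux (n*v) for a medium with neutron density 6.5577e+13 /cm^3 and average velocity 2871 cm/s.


phi = n * v
phi = 6.5577e+13 * 2871
phi = 1.8827e+17 /cm^2/s

1.8827e+17


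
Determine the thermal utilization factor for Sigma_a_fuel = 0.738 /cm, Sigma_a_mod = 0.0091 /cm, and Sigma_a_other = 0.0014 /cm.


f = Sigma_a_fuel / (Sigma_a_fuel + Sigma_a_mod + Sigma_a_other)
f = 0.738 / (0.738 + 0.0091 + 0.0014)
f = 0.98597

0.98597


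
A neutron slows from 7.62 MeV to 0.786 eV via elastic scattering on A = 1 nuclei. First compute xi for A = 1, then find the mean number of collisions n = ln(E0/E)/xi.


xi = 1 + (A-1)^2/(2A)*ln((A-1)/(A+1)) = 1 (for A = 1)
n = ln(E0/E) / xi
n = ln(7.62e6 / 0.786) / 1
n = ln(9.694656e+06) / 1 = 16.087

16.087


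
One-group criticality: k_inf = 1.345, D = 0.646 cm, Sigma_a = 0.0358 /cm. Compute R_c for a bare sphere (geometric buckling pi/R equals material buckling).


L^2 = D / Sigma_a = 0.646 / 0.0358 = 18.04469 cm^2
B_m^2 = (k_inf - 1) / L^2 = (1.345 - 1) / 18.04469 = 0.01911920 /cm^2
For a bare sphere: B_g = pi/R, so R_c = pi / sqrt(B_m^2)
R_c = pi / sqrt(0.01911920) = 22.720 cm

22.720


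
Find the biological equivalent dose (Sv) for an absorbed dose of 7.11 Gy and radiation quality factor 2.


H = D * Q
H = 7.11 * 2
H = 14.220 Sv

14.220


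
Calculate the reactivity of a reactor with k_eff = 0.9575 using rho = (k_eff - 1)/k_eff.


rho = (k_eff - 1) / k_eff
rho = (0.9575 - 1) / 0.9575
rho = -0.044386

-0.044386


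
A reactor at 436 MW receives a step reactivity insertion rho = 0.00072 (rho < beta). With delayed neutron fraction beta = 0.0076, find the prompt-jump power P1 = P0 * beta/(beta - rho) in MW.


P1/P0 = beta / (beta - rho)
P1/P0 = 0.0076 / (0.0076 - 0.00072) = 1.104651
P1 = 436 * 1.104651 = 481.63 MW

481.63


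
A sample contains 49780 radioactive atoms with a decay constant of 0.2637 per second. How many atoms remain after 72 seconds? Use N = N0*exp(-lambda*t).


N = N0 * exp(-lambda * t)
N = 49780 * exp(-0.2637 * 72)
N = 2.8273e-04

2.8273e-04


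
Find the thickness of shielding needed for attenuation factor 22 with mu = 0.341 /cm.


x = ln(factor) / mu
x = ln(22) / 0.341
x = 9.0646 cm

9.0646


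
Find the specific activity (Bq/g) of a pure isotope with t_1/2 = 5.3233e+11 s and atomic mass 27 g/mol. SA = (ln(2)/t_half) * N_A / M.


lambda = ln(2) / t_half = ln(2) / 5.3233e+11 = 1.302101e-12 /s
SA = lambda * N_A / M
SA = 1.302101e-12 * 6.022e23 / 27
SA = 2.9042e+10 Bq/g

2.9042e+10


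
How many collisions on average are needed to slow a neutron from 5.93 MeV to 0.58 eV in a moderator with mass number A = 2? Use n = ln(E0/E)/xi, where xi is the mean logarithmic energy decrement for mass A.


xi = 1 + (A-1)^2/(2A)*ln((A-1)/(A+1)) = 0.7253469 (for A = 2)
n = ln(E0/E) / xi
n = ln(5.93e6 / 0.58) / 0.7253469
n = ln(1.022414e+07) / 0.7253469 = 22.252

22.252


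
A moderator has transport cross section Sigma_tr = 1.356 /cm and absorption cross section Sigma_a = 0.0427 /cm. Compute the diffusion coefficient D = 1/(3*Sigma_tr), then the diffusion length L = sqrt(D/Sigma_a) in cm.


D = 1 / (3 * Sigma_tr) = 1 / (3 * 1.356) = 0.2458210 cm
L = sqrt(D / Sigma_a)
L = sqrt(0.2458210 / 0.0427)
L = 2.3994 cm

2.3994


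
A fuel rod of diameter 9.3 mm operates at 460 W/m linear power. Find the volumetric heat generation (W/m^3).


r = D / 2 / 1000 = 9.3 / 2 / 1000 = 0.00465 m
q''' = q' / (pi * r^2)
q''' = 460 / (pi * 0.00465^2)
q''' = 6.7718e+06 W/m^3

6.7718e+06


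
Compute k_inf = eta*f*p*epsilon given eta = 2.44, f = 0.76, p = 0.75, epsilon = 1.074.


k_inf = eta * f * p * epsilon
k_inf = 2.44 * 0.76 * 0.75 * 1.074
k_inf = 1.4937

1.4937


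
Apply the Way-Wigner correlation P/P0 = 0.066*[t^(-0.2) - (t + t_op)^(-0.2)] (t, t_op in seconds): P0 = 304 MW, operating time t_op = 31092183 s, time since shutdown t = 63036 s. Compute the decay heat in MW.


P/P0 = 0.066 * [t^(-0.2) - (t + t_op)^(-0.2)]
P/P0 = 0.066 * [63036^(-0.2) - (63036 + 31092183)^(-0.2)]
P/P0 = 0.066 * [0.1096686 - 0.03171713] = 0.005144797
P = 304 * 0.005144797 = 1.5640 MW

1.5640


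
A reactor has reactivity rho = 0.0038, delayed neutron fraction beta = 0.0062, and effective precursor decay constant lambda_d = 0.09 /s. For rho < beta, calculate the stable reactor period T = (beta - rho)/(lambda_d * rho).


T = (beta - rho) / (lambda_d * rho)
T = (0.0062 - 0.0038) / (0.09 * 0.0038)
T = 7.0175 s

7.0175


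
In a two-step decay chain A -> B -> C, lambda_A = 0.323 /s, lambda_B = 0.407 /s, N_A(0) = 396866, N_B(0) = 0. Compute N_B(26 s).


N_B(t) = lambda_A * N_A0 / (lambda_B - lambda_A) * [exp(-lambda_A*t) - exp(-lambda_B*t)]
exp(-0.323*26) = 2.253175e-04; exp(-0.407*26) = 2.536856e-05
N_B = 0.323 * 396866 / (0.407 - 0.323) * (2.253175e-04 - 2.536856e-05)
N_B = 305.13

305.13


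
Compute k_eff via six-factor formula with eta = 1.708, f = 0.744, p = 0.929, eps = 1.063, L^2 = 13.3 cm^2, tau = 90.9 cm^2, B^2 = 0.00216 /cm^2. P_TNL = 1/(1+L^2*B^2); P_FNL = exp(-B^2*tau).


k_inf = eta*f*p*eps = 1.708*0.744*0.929*1.063 = 1.254902
P_TNL = 1/(1 + L^2*B^2) = 1/(1 + 13.3*0.00216) = 0.9720743
P_FNL = exp(-B^2*tau) = exp(-0.00216*90.9) = 0.8217295
k_eff = k_inf * P_TNL * P_FNL = 1.254902 * 0.9720743 * 0.8217295
k_eff = 1.0024

1.0024


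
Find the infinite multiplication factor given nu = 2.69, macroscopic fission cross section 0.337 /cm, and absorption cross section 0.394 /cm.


k_inf = nu * Sigma_f / Sigma_a
k_inf = 2.69 * 0.337 / 0.394
k_inf = 2.3008

2.3008


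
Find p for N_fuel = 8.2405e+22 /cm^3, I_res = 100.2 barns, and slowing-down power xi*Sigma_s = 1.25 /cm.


p = exp(-N * I * 1e-24 / (xi*Sigma_s))
p = exp(-8.2405e+22 * 100.2 * 1e-24 / 1.25)
p = 0.0013528

0.0013528


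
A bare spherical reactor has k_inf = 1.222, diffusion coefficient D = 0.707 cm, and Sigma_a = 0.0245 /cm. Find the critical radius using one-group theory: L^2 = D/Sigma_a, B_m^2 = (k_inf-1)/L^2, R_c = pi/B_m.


L^2 = D / Sigma_a = 0.707 / 0.0245 = 28.85714 cm^2
B_m^2 = (k_inf - 1) / L^2 = (1.222 - 1) / 28.85714 = 0.007693070 /cm^2
For a bare sphere: B_g = pi/R, so R_c = pi / sqrt(B_m^2)
R_c = pi / sqrt(0.007693070) = 35.818 cm

35.818


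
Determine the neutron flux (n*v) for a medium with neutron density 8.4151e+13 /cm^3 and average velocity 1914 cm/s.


phi = n * v
phi = 8.4151e+13 * 1914
phi = 1.6107e+17 /cm^2/s

1.6107e+17


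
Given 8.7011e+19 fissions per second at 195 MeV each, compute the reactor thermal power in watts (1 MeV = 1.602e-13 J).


P = fission_rate * E_MeV * 1.602e-13
P = 8.7011e+19 * 195 * 1.602e-13
P = 2.7181e+09 W

2.7181e+09


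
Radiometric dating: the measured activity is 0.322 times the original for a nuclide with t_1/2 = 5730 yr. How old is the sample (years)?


lambda = ln(2) / t_half = ln(2) / 5730 = 1.209681e-04 /yr
t = -ln(A/A0) / lambda
t = -ln(0.322) / 1.209681e-04
t = 9367.8 yr

9367.8


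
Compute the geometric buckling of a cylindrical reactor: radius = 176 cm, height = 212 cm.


B^2 = (2.405/R)^2 + (pi/H)^2
B^2 = (2.405/176)^2 + (pi/212)^2
B^2 = 4.0632e-04 /cm^2

4.0632e-04


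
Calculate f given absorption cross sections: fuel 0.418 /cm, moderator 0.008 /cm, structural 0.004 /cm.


f = Sigma_a_fuel / (Sigma_a_fuel + Sigma_a_mod + Sigma_a_other)
f = 0.418 / (0.418 + 0.008 + 0.004)
f = 0.97209

0.97209


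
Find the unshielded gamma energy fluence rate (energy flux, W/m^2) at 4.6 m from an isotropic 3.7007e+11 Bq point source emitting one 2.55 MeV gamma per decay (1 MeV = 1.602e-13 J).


psi = A * E * 1.602e-13 / (4*pi*r^2)
psi = 3.7007e+11 * 2.55 * 1.602e-13 / (4*pi*4.6^2)
psi = 5.6854e-04 W/m^2

5.6854e-04


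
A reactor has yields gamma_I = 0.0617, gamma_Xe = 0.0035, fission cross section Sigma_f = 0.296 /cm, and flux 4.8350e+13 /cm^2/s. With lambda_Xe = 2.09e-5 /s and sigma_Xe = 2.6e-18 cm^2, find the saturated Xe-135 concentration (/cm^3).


Xe_eq = (gamma_I + gamma_Xe) * Sigma_f * phi / (lambda_Xe + sigma_Xe * phi)
Numerator = (0.0617 + 0.0035) * 0.296 * 4.8350e+13 = 9.331163e+11
Denominator = 2.09e-5 + 2.6e-18 * 4.8350e+13 = 1.466100e-04
Xe_eq = 9.331163e+11 / 1.466100e-04 = 6.3646e+15 /cm^3

6.3646e+15
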